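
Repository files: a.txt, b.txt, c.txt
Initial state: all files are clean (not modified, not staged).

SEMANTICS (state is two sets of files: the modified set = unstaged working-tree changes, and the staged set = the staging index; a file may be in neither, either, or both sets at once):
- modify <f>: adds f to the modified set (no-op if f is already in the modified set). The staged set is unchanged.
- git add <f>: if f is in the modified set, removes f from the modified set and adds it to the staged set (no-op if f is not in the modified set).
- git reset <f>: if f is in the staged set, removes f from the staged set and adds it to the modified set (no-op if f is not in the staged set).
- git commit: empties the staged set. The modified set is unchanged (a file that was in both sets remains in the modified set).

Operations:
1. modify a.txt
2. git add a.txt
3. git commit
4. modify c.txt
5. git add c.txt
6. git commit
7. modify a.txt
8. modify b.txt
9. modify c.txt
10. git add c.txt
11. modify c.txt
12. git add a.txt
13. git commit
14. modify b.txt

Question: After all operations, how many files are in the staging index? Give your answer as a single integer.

After op 1 (modify a.txt): modified={a.txt} staged={none}
After op 2 (git add a.txt): modified={none} staged={a.txt}
After op 3 (git commit): modified={none} staged={none}
After op 4 (modify c.txt): modified={c.txt} staged={none}
After op 5 (git add c.txt): modified={none} staged={c.txt}
After op 6 (git commit): modified={none} staged={none}
After op 7 (modify a.txt): modified={a.txt} staged={none}
After op 8 (modify b.txt): modified={a.txt, b.txt} staged={none}
After op 9 (modify c.txt): modified={a.txt, b.txt, c.txt} staged={none}
After op 10 (git add c.txt): modified={a.txt, b.txt} staged={c.txt}
After op 11 (modify c.txt): modified={a.txt, b.txt, c.txt} staged={c.txt}
After op 12 (git add a.txt): modified={b.txt, c.txt} staged={a.txt, c.txt}
After op 13 (git commit): modified={b.txt, c.txt} staged={none}
After op 14 (modify b.txt): modified={b.txt, c.txt} staged={none}
Final staged set: {none} -> count=0

Answer: 0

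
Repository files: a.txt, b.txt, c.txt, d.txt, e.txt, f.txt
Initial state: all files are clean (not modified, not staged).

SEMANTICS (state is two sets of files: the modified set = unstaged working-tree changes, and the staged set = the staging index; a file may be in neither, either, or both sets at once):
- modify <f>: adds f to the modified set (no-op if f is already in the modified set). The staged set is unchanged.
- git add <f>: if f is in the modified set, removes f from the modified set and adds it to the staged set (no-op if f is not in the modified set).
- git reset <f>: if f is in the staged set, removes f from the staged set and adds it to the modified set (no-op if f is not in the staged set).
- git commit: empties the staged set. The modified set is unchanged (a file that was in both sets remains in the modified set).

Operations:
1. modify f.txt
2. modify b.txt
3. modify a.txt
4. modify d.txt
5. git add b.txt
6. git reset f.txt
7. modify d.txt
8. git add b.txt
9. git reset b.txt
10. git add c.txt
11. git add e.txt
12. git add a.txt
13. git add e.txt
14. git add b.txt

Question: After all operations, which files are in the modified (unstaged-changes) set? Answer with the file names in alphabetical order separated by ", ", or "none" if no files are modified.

Answer: d.txt, f.txt

Derivation:
After op 1 (modify f.txt): modified={f.txt} staged={none}
After op 2 (modify b.txt): modified={b.txt, f.txt} staged={none}
After op 3 (modify a.txt): modified={a.txt, b.txt, f.txt} staged={none}
After op 4 (modify d.txt): modified={a.txt, b.txt, d.txt, f.txt} staged={none}
After op 5 (git add b.txt): modified={a.txt, d.txt, f.txt} staged={b.txt}
After op 6 (git reset f.txt): modified={a.txt, d.txt, f.txt} staged={b.txt}
After op 7 (modify d.txt): modified={a.txt, d.txt, f.txt} staged={b.txt}
After op 8 (git add b.txt): modified={a.txt, d.txt, f.txt} staged={b.txt}
After op 9 (git reset b.txt): modified={a.txt, b.txt, d.txt, f.txt} staged={none}
After op 10 (git add c.txt): modified={a.txt, b.txt, d.txt, f.txt} staged={none}
After op 11 (git add e.txt): modified={a.txt, b.txt, d.txt, f.txt} staged={none}
After op 12 (git add a.txt): modified={b.txt, d.txt, f.txt} staged={a.txt}
After op 13 (git add e.txt): modified={b.txt, d.txt, f.txt} staged={a.txt}
After op 14 (git add b.txt): modified={d.txt, f.txt} staged={a.txt, b.txt}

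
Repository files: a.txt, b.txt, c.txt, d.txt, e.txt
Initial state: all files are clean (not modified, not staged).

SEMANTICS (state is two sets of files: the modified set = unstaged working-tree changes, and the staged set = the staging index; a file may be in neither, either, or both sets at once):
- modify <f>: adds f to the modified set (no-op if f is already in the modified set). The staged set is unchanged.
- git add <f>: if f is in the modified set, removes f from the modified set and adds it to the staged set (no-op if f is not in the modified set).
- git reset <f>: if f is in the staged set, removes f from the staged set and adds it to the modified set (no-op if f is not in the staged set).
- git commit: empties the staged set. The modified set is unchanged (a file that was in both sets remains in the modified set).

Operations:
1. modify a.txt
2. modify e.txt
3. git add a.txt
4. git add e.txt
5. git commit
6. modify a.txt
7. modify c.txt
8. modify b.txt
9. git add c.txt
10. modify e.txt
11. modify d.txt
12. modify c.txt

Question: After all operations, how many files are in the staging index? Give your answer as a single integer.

Answer: 1

Derivation:
After op 1 (modify a.txt): modified={a.txt} staged={none}
After op 2 (modify e.txt): modified={a.txt, e.txt} staged={none}
After op 3 (git add a.txt): modified={e.txt} staged={a.txt}
After op 4 (git add e.txt): modified={none} staged={a.txt, e.txt}
After op 5 (git commit): modified={none} staged={none}
After op 6 (modify a.txt): modified={a.txt} staged={none}
After op 7 (modify c.txt): modified={a.txt, c.txt} staged={none}
After op 8 (modify b.txt): modified={a.txt, b.txt, c.txt} staged={none}
After op 9 (git add c.txt): modified={a.txt, b.txt} staged={c.txt}
After op 10 (modify e.txt): modified={a.txt, b.txt, e.txt} staged={c.txt}
After op 11 (modify d.txt): modified={a.txt, b.txt, d.txt, e.txt} staged={c.txt}
After op 12 (modify c.txt): modified={a.txt, b.txt, c.txt, d.txt, e.txt} staged={c.txt}
Final staged set: {c.txt} -> count=1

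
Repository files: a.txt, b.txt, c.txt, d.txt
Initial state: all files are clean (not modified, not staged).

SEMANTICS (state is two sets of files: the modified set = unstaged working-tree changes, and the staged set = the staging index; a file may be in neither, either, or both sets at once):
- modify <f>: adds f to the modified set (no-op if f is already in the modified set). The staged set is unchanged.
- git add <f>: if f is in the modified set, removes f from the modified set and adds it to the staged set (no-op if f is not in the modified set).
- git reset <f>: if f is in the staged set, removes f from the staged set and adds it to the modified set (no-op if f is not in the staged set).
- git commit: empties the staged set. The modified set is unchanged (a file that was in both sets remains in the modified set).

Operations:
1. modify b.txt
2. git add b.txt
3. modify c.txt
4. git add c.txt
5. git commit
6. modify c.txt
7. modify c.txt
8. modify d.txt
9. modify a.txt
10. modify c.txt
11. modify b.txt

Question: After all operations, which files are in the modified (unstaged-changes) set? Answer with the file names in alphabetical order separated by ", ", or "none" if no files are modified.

After op 1 (modify b.txt): modified={b.txt} staged={none}
After op 2 (git add b.txt): modified={none} staged={b.txt}
After op 3 (modify c.txt): modified={c.txt} staged={b.txt}
After op 4 (git add c.txt): modified={none} staged={b.txt, c.txt}
After op 5 (git commit): modified={none} staged={none}
After op 6 (modify c.txt): modified={c.txt} staged={none}
After op 7 (modify c.txt): modified={c.txt} staged={none}
After op 8 (modify d.txt): modified={c.txt, d.txt} staged={none}
After op 9 (modify a.txt): modified={a.txt, c.txt, d.txt} staged={none}
After op 10 (modify c.txt): modified={a.txt, c.txt, d.txt} staged={none}
After op 11 (modify b.txt): modified={a.txt, b.txt, c.txt, d.txt} staged={none}

Answer: a.txt, b.txt, c.txt, d.txt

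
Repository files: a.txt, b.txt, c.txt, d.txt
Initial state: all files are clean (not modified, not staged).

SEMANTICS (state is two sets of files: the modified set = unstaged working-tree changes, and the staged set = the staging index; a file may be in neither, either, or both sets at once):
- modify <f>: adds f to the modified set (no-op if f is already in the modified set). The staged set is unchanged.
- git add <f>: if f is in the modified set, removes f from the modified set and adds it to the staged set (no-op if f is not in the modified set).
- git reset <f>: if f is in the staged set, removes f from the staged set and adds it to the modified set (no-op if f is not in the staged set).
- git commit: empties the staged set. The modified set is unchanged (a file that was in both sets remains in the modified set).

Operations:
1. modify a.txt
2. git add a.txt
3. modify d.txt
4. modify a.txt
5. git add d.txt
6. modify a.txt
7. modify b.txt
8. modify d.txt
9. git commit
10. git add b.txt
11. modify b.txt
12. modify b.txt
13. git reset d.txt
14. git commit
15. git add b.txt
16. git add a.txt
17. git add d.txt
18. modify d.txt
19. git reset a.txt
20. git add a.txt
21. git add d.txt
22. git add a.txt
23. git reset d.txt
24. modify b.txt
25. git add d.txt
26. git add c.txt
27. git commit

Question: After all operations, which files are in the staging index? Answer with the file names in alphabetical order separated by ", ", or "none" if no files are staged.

After op 1 (modify a.txt): modified={a.txt} staged={none}
After op 2 (git add a.txt): modified={none} staged={a.txt}
After op 3 (modify d.txt): modified={d.txt} staged={a.txt}
After op 4 (modify a.txt): modified={a.txt, d.txt} staged={a.txt}
After op 5 (git add d.txt): modified={a.txt} staged={a.txt, d.txt}
After op 6 (modify a.txt): modified={a.txt} staged={a.txt, d.txt}
After op 7 (modify b.txt): modified={a.txt, b.txt} staged={a.txt, d.txt}
After op 8 (modify d.txt): modified={a.txt, b.txt, d.txt} staged={a.txt, d.txt}
After op 9 (git commit): modified={a.txt, b.txt, d.txt} staged={none}
After op 10 (git add b.txt): modified={a.txt, d.txt} staged={b.txt}
After op 11 (modify b.txt): modified={a.txt, b.txt, d.txt} staged={b.txt}
After op 12 (modify b.txt): modified={a.txt, b.txt, d.txt} staged={b.txt}
After op 13 (git reset d.txt): modified={a.txt, b.txt, d.txt} staged={b.txt}
After op 14 (git commit): modified={a.txt, b.txt, d.txt} staged={none}
After op 15 (git add b.txt): modified={a.txt, d.txt} staged={b.txt}
After op 16 (git add a.txt): modified={d.txt} staged={a.txt, b.txt}
After op 17 (git add d.txt): modified={none} staged={a.txt, b.txt, d.txt}
After op 18 (modify d.txt): modified={d.txt} staged={a.txt, b.txt, d.txt}
After op 19 (git reset a.txt): modified={a.txt, d.txt} staged={b.txt, d.txt}
After op 20 (git add a.txt): modified={d.txt} staged={a.txt, b.txt, d.txt}
After op 21 (git add d.txt): modified={none} staged={a.txt, b.txt, d.txt}
After op 22 (git add a.txt): modified={none} staged={a.txt, b.txt, d.txt}
After op 23 (git reset d.txt): modified={d.txt} staged={a.txt, b.txt}
After op 24 (modify b.txt): modified={b.txt, d.txt} staged={a.txt, b.txt}
After op 25 (git add d.txt): modified={b.txt} staged={a.txt, b.txt, d.txt}
After op 26 (git add c.txt): modified={b.txt} staged={a.txt, b.txt, d.txt}
After op 27 (git commit): modified={b.txt} staged={none}

Answer: none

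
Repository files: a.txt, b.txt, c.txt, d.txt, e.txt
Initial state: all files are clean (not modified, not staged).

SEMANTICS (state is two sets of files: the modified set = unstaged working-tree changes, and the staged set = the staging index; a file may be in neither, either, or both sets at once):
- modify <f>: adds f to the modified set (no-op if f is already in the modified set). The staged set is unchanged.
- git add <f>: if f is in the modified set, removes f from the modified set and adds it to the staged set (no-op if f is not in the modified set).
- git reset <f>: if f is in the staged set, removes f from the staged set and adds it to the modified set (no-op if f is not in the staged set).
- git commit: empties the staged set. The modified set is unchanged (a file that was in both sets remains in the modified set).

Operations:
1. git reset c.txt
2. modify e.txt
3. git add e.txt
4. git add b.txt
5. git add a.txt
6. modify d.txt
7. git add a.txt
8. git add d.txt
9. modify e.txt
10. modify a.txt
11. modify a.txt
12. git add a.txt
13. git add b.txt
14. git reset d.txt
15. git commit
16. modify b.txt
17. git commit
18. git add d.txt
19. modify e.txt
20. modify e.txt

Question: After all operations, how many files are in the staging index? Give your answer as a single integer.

Answer: 1

Derivation:
After op 1 (git reset c.txt): modified={none} staged={none}
After op 2 (modify e.txt): modified={e.txt} staged={none}
After op 3 (git add e.txt): modified={none} staged={e.txt}
After op 4 (git add b.txt): modified={none} staged={e.txt}
After op 5 (git add a.txt): modified={none} staged={e.txt}
After op 6 (modify d.txt): modified={d.txt} staged={e.txt}
After op 7 (git add a.txt): modified={d.txt} staged={e.txt}
After op 8 (git add d.txt): modified={none} staged={d.txt, e.txt}
After op 9 (modify e.txt): modified={e.txt} staged={d.txt, e.txt}
After op 10 (modify a.txt): modified={a.txt, e.txt} staged={d.txt, e.txt}
After op 11 (modify a.txt): modified={a.txt, e.txt} staged={d.txt, e.txt}
After op 12 (git add a.txt): modified={e.txt} staged={a.txt, d.txt, e.txt}
After op 13 (git add b.txt): modified={e.txt} staged={a.txt, d.txt, e.txt}
After op 14 (git reset d.txt): modified={d.txt, e.txt} staged={a.txt, e.txt}
After op 15 (git commit): modified={d.txt, e.txt} staged={none}
After op 16 (modify b.txt): modified={b.txt, d.txt, e.txt} staged={none}
After op 17 (git commit): modified={b.txt, d.txt, e.txt} staged={none}
After op 18 (git add d.txt): modified={b.txt, e.txt} staged={d.txt}
After op 19 (modify e.txt): modified={b.txt, e.txt} staged={d.txt}
After op 20 (modify e.txt): modified={b.txt, e.txt} staged={d.txt}
Final staged set: {d.txt} -> count=1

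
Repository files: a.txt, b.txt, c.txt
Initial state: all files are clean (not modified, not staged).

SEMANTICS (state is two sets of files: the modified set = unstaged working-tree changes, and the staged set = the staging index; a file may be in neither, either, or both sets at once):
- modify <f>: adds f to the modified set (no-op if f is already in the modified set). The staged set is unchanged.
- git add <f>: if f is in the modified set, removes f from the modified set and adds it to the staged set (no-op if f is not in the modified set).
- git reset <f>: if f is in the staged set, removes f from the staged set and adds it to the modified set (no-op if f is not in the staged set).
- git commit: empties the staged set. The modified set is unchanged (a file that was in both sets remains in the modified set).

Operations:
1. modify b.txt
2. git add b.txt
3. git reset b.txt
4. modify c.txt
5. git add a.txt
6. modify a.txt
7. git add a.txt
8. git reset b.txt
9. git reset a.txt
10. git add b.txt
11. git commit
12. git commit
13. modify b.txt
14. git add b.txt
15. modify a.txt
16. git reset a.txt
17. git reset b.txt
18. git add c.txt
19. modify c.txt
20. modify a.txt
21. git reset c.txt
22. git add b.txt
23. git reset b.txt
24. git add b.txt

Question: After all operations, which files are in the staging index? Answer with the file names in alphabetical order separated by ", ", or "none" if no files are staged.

Answer: b.txt

Derivation:
After op 1 (modify b.txt): modified={b.txt} staged={none}
After op 2 (git add b.txt): modified={none} staged={b.txt}
After op 3 (git reset b.txt): modified={b.txt} staged={none}
After op 4 (modify c.txt): modified={b.txt, c.txt} staged={none}
After op 5 (git add a.txt): modified={b.txt, c.txt} staged={none}
After op 6 (modify a.txt): modified={a.txt, b.txt, c.txt} staged={none}
After op 7 (git add a.txt): modified={b.txt, c.txt} staged={a.txt}
After op 8 (git reset b.txt): modified={b.txt, c.txt} staged={a.txt}
After op 9 (git reset a.txt): modified={a.txt, b.txt, c.txt} staged={none}
After op 10 (git add b.txt): modified={a.txt, c.txt} staged={b.txt}
After op 11 (git commit): modified={a.txt, c.txt} staged={none}
After op 12 (git commit): modified={a.txt, c.txt} staged={none}
After op 13 (modify b.txt): modified={a.txt, b.txt, c.txt} staged={none}
After op 14 (git add b.txt): modified={a.txt, c.txt} staged={b.txt}
After op 15 (modify a.txt): modified={a.txt, c.txt} staged={b.txt}
After op 16 (git reset a.txt): modified={a.txt, c.txt} staged={b.txt}
After op 17 (git reset b.txt): modified={a.txt, b.txt, c.txt} staged={none}
After op 18 (git add c.txt): modified={a.txt, b.txt} staged={c.txt}
After op 19 (modify c.txt): modified={a.txt, b.txt, c.txt} staged={c.txt}
After op 20 (modify a.txt): modified={a.txt, b.txt, c.txt} staged={c.txt}
After op 21 (git reset c.txt): modified={a.txt, b.txt, c.txt} staged={none}
After op 22 (git add b.txt): modified={a.txt, c.txt} staged={b.txt}
After op 23 (git reset b.txt): modified={a.txt, b.txt, c.txt} staged={none}
After op 24 (git add b.txt): modified={a.txt, c.txt} staged={b.txt}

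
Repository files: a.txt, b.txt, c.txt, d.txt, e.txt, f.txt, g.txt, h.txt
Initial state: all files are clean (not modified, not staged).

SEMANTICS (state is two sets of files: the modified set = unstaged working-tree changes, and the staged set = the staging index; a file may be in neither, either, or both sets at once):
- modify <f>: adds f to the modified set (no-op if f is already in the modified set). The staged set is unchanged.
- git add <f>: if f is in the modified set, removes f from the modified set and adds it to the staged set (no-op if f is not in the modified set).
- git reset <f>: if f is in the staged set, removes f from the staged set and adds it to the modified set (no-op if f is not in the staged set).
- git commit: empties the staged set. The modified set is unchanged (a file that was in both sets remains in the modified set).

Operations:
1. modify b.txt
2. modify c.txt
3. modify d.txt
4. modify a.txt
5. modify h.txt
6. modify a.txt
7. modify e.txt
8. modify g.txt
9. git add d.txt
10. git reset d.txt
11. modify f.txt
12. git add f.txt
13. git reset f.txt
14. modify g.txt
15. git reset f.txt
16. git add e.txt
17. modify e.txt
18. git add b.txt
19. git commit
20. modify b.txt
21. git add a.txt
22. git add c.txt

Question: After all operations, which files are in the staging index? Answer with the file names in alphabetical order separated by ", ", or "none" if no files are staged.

Answer: a.txt, c.txt

Derivation:
After op 1 (modify b.txt): modified={b.txt} staged={none}
After op 2 (modify c.txt): modified={b.txt, c.txt} staged={none}
After op 3 (modify d.txt): modified={b.txt, c.txt, d.txt} staged={none}
After op 4 (modify a.txt): modified={a.txt, b.txt, c.txt, d.txt} staged={none}
After op 5 (modify h.txt): modified={a.txt, b.txt, c.txt, d.txt, h.txt} staged={none}
After op 6 (modify a.txt): modified={a.txt, b.txt, c.txt, d.txt, h.txt} staged={none}
After op 7 (modify e.txt): modified={a.txt, b.txt, c.txt, d.txt, e.txt, h.txt} staged={none}
After op 8 (modify g.txt): modified={a.txt, b.txt, c.txt, d.txt, e.txt, g.txt, h.txt} staged={none}
After op 9 (git add d.txt): modified={a.txt, b.txt, c.txt, e.txt, g.txt, h.txt} staged={d.txt}
After op 10 (git reset d.txt): modified={a.txt, b.txt, c.txt, d.txt, e.txt, g.txt, h.txt} staged={none}
After op 11 (modify f.txt): modified={a.txt, b.txt, c.txt, d.txt, e.txt, f.txt, g.txt, h.txt} staged={none}
After op 12 (git add f.txt): modified={a.txt, b.txt, c.txt, d.txt, e.txt, g.txt, h.txt} staged={f.txt}
After op 13 (git reset f.txt): modified={a.txt, b.txt, c.txt, d.txt, e.txt, f.txt, g.txt, h.txt} staged={none}
After op 14 (modify g.txt): modified={a.txt, b.txt, c.txt, d.txt, e.txt, f.txt, g.txt, h.txt} staged={none}
After op 15 (git reset f.txt): modified={a.txt, b.txt, c.txt, d.txt, e.txt, f.txt, g.txt, h.txt} staged={none}
After op 16 (git add e.txt): modified={a.txt, b.txt, c.txt, d.txt, f.txt, g.txt, h.txt} staged={e.txt}
After op 17 (modify e.txt): modified={a.txt, b.txt, c.txt, d.txt, e.txt, f.txt, g.txt, h.txt} staged={e.txt}
After op 18 (git add b.txt): modified={a.txt, c.txt, d.txt, e.txt, f.txt, g.txt, h.txt} staged={b.txt, e.txt}
After op 19 (git commit): modified={a.txt, c.txt, d.txt, e.txt, f.txt, g.txt, h.txt} staged={none}
After op 20 (modify b.txt): modified={a.txt, b.txt, c.txt, d.txt, e.txt, f.txt, g.txt, h.txt} staged={none}
After op 21 (git add a.txt): modified={b.txt, c.txt, d.txt, e.txt, f.txt, g.txt, h.txt} staged={a.txt}
After op 22 (git add c.txt): modified={b.txt, d.txt, e.txt, f.txt, g.txt, h.txt} staged={a.txt, c.txt}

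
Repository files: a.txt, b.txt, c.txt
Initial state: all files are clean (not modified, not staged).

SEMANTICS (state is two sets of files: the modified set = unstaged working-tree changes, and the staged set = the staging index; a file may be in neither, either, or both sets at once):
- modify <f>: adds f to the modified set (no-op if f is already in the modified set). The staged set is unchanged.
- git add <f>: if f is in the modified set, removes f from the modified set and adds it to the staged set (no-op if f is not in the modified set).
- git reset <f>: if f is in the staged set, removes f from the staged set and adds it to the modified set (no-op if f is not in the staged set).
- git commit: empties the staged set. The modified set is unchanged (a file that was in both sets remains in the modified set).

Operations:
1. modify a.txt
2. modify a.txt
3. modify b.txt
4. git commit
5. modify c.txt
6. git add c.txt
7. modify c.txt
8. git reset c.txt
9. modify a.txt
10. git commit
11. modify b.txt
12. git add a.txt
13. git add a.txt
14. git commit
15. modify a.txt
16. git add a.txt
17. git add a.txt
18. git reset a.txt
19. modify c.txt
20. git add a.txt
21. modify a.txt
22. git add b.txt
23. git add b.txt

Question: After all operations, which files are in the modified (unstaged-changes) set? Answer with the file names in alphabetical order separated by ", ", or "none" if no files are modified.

Answer: a.txt, c.txt

Derivation:
After op 1 (modify a.txt): modified={a.txt} staged={none}
After op 2 (modify a.txt): modified={a.txt} staged={none}
After op 3 (modify b.txt): modified={a.txt, b.txt} staged={none}
After op 4 (git commit): modified={a.txt, b.txt} staged={none}
After op 5 (modify c.txt): modified={a.txt, b.txt, c.txt} staged={none}
After op 6 (git add c.txt): modified={a.txt, b.txt} staged={c.txt}
After op 7 (modify c.txt): modified={a.txt, b.txt, c.txt} staged={c.txt}
After op 8 (git reset c.txt): modified={a.txt, b.txt, c.txt} staged={none}
After op 9 (modify a.txt): modified={a.txt, b.txt, c.txt} staged={none}
After op 10 (git commit): modified={a.txt, b.txt, c.txt} staged={none}
After op 11 (modify b.txt): modified={a.txt, b.txt, c.txt} staged={none}
After op 12 (git add a.txt): modified={b.txt, c.txt} staged={a.txt}
After op 13 (git add a.txt): modified={b.txt, c.txt} staged={a.txt}
After op 14 (git commit): modified={b.txt, c.txt} staged={none}
After op 15 (modify a.txt): modified={a.txt, b.txt, c.txt} staged={none}
After op 16 (git add a.txt): modified={b.txt, c.txt} staged={a.txt}
After op 17 (git add a.txt): modified={b.txt, c.txt} staged={a.txt}
After op 18 (git reset a.txt): modified={a.txt, b.txt, c.txt} staged={none}
After op 19 (modify c.txt): modified={a.txt, b.txt, c.txt} staged={none}
After op 20 (git add a.txt): modified={b.txt, c.txt} staged={a.txt}
After op 21 (modify a.txt): modified={a.txt, b.txt, c.txt} staged={a.txt}
After op 22 (git add b.txt): modified={a.txt, c.txt} staged={a.txt, b.txt}
After op 23 (git add b.txt): modified={a.txt, c.txt} staged={a.txt, b.txt}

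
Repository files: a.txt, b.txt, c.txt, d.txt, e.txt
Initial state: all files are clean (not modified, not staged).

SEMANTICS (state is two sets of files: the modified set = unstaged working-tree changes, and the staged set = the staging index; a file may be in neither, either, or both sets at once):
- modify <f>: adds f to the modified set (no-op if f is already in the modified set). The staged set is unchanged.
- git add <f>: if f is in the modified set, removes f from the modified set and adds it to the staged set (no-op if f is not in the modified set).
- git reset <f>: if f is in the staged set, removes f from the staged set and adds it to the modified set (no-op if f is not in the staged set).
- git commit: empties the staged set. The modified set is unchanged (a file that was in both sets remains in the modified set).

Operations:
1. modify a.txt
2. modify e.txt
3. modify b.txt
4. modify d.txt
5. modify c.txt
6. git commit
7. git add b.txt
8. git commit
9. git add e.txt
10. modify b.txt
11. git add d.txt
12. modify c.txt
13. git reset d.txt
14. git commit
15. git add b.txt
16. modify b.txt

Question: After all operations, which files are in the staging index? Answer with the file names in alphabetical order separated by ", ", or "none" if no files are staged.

Answer: b.txt

Derivation:
After op 1 (modify a.txt): modified={a.txt} staged={none}
After op 2 (modify e.txt): modified={a.txt, e.txt} staged={none}
After op 3 (modify b.txt): modified={a.txt, b.txt, e.txt} staged={none}
After op 4 (modify d.txt): modified={a.txt, b.txt, d.txt, e.txt} staged={none}
After op 5 (modify c.txt): modified={a.txt, b.txt, c.txt, d.txt, e.txt} staged={none}
After op 6 (git commit): modified={a.txt, b.txt, c.txt, d.txt, e.txt} staged={none}
After op 7 (git add b.txt): modified={a.txt, c.txt, d.txt, e.txt} staged={b.txt}
After op 8 (git commit): modified={a.txt, c.txt, d.txt, e.txt} staged={none}
After op 9 (git add e.txt): modified={a.txt, c.txt, d.txt} staged={e.txt}
After op 10 (modify b.txt): modified={a.txt, b.txt, c.txt, d.txt} staged={e.txt}
After op 11 (git add d.txt): modified={a.txt, b.txt, c.txt} staged={d.txt, e.txt}
After op 12 (modify c.txt): modified={a.txt, b.txt, c.txt} staged={d.txt, e.txt}
After op 13 (git reset d.txt): modified={a.txt, b.txt, c.txt, d.txt} staged={e.txt}
After op 14 (git commit): modified={a.txt, b.txt, c.txt, d.txt} staged={none}
After op 15 (git add b.txt): modified={a.txt, c.txt, d.txt} staged={b.txt}
After op 16 (modify b.txt): modified={a.txt, b.txt, c.txt, d.txt} staged={b.txt}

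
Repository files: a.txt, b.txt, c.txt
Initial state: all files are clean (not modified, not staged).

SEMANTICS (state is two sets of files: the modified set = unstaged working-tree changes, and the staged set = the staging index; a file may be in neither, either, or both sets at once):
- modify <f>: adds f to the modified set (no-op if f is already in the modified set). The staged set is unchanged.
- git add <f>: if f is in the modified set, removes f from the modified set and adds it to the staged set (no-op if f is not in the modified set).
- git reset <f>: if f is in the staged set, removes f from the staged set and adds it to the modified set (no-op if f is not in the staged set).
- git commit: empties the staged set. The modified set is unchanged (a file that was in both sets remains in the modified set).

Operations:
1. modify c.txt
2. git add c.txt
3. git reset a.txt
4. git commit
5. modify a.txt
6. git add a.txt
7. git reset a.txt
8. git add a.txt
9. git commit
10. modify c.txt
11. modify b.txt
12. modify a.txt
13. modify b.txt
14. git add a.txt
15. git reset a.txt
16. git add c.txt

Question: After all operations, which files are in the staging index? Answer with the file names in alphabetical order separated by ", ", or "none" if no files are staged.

After op 1 (modify c.txt): modified={c.txt} staged={none}
After op 2 (git add c.txt): modified={none} staged={c.txt}
After op 3 (git reset a.txt): modified={none} staged={c.txt}
After op 4 (git commit): modified={none} staged={none}
After op 5 (modify a.txt): modified={a.txt} staged={none}
After op 6 (git add a.txt): modified={none} staged={a.txt}
After op 7 (git reset a.txt): modified={a.txt} staged={none}
After op 8 (git add a.txt): modified={none} staged={a.txt}
After op 9 (git commit): modified={none} staged={none}
After op 10 (modify c.txt): modified={c.txt} staged={none}
After op 11 (modify b.txt): modified={b.txt, c.txt} staged={none}
After op 12 (modify a.txt): modified={a.txt, b.txt, c.txt} staged={none}
After op 13 (modify b.txt): modified={a.txt, b.txt, c.txt} staged={none}
After op 14 (git add a.txt): modified={b.txt, c.txt} staged={a.txt}
After op 15 (git reset a.txt): modified={a.txt, b.txt, c.txt} staged={none}
After op 16 (git add c.txt): modified={a.txt, b.txt} staged={c.txt}

Answer: c.txt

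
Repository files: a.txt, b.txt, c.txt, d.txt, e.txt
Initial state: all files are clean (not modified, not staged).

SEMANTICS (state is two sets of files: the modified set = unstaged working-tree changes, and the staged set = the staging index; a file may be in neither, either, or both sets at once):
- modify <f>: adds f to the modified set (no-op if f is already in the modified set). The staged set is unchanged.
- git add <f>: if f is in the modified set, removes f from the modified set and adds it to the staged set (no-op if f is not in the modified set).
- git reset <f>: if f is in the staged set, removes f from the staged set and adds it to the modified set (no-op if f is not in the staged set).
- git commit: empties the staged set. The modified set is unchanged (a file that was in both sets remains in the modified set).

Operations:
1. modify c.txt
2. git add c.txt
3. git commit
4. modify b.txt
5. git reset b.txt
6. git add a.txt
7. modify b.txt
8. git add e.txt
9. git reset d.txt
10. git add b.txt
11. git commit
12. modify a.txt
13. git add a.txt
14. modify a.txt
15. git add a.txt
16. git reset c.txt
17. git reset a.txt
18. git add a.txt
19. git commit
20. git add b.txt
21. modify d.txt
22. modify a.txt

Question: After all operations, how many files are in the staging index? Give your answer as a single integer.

Answer: 0

Derivation:
After op 1 (modify c.txt): modified={c.txt} staged={none}
After op 2 (git add c.txt): modified={none} staged={c.txt}
After op 3 (git commit): modified={none} staged={none}
After op 4 (modify b.txt): modified={b.txt} staged={none}
After op 5 (git reset b.txt): modified={b.txt} staged={none}
After op 6 (git add a.txt): modified={b.txt} staged={none}
After op 7 (modify b.txt): modified={b.txt} staged={none}
After op 8 (git add e.txt): modified={b.txt} staged={none}
After op 9 (git reset d.txt): modified={b.txt} staged={none}
After op 10 (git add b.txt): modified={none} staged={b.txt}
After op 11 (git commit): modified={none} staged={none}
After op 12 (modify a.txt): modified={a.txt} staged={none}
After op 13 (git add a.txt): modified={none} staged={a.txt}
After op 14 (modify a.txt): modified={a.txt} staged={a.txt}
After op 15 (git add a.txt): modified={none} staged={a.txt}
After op 16 (git reset c.txt): modified={none} staged={a.txt}
After op 17 (git reset a.txt): modified={a.txt} staged={none}
After op 18 (git add a.txt): modified={none} staged={a.txt}
After op 19 (git commit): modified={none} staged={none}
After op 20 (git add b.txt): modified={none} staged={none}
After op 21 (modify d.txt): modified={d.txt} staged={none}
After op 22 (modify a.txt): modified={a.txt, d.txt} staged={none}
Final staged set: {none} -> count=0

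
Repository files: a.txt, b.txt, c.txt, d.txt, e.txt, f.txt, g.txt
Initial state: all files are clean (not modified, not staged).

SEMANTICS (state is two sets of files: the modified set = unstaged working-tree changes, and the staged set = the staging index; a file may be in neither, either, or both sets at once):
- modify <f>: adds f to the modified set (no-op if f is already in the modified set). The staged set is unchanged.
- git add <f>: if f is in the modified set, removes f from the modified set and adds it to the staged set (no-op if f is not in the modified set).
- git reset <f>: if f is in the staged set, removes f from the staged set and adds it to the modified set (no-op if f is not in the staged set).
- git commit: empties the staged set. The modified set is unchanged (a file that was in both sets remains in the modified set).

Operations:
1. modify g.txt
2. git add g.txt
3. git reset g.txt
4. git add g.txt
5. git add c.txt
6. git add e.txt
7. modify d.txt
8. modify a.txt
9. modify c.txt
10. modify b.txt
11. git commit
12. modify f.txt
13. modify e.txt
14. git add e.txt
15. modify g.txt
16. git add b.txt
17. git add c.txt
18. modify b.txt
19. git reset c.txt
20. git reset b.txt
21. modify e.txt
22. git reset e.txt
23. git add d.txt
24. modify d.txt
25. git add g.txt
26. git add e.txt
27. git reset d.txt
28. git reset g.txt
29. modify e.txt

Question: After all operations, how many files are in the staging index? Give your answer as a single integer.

Answer: 1

Derivation:
After op 1 (modify g.txt): modified={g.txt} staged={none}
After op 2 (git add g.txt): modified={none} staged={g.txt}
After op 3 (git reset g.txt): modified={g.txt} staged={none}
After op 4 (git add g.txt): modified={none} staged={g.txt}
After op 5 (git add c.txt): modified={none} staged={g.txt}
After op 6 (git add e.txt): modified={none} staged={g.txt}
After op 7 (modify d.txt): modified={d.txt} staged={g.txt}
After op 8 (modify a.txt): modified={a.txt, d.txt} staged={g.txt}
After op 9 (modify c.txt): modified={a.txt, c.txt, d.txt} staged={g.txt}
After op 10 (modify b.txt): modified={a.txt, b.txt, c.txt, d.txt} staged={g.txt}
After op 11 (git commit): modified={a.txt, b.txt, c.txt, d.txt} staged={none}
After op 12 (modify f.txt): modified={a.txt, b.txt, c.txt, d.txt, f.txt} staged={none}
After op 13 (modify e.txt): modified={a.txt, b.txt, c.txt, d.txt, e.txt, f.txt} staged={none}
After op 14 (git add e.txt): modified={a.txt, b.txt, c.txt, d.txt, f.txt} staged={e.txt}
After op 15 (modify g.txt): modified={a.txt, b.txt, c.txt, d.txt, f.txt, g.txt} staged={e.txt}
After op 16 (git add b.txt): modified={a.txt, c.txt, d.txt, f.txt, g.txt} staged={b.txt, e.txt}
After op 17 (git add c.txt): modified={a.txt, d.txt, f.txt, g.txt} staged={b.txt, c.txt, e.txt}
After op 18 (modify b.txt): modified={a.txt, b.txt, d.txt, f.txt, g.txt} staged={b.txt, c.txt, e.txt}
After op 19 (git reset c.txt): modified={a.txt, b.txt, c.txt, d.txt, f.txt, g.txt} staged={b.txt, e.txt}
After op 20 (git reset b.txt): modified={a.txt, b.txt, c.txt, d.txt, f.txt, g.txt} staged={e.txt}
After op 21 (modify e.txt): modified={a.txt, b.txt, c.txt, d.txt, e.txt, f.txt, g.txt} staged={e.txt}
After op 22 (git reset e.txt): modified={a.txt, b.txt, c.txt, d.txt, e.txt, f.txt, g.txt} staged={none}
After op 23 (git add d.txt): modified={a.txt, b.txt, c.txt, e.txt, f.txt, g.txt} staged={d.txt}
After op 24 (modify d.txt): modified={a.txt, b.txt, c.txt, d.txt, e.txt, f.txt, g.txt} staged={d.txt}
After op 25 (git add g.txt): modified={a.txt, b.txt, c.txt, d.txt, e.txt, f.txt} staged={d.txt, g.txt}
After op 26 (git add e.txt): modified={a.txt, b.txt, c.txt, d.txt, f.txt} staged={d.txt, e.txt, g.txt}
After op 27 (git reset d.txt): modified={a.txt, b.txt, c.txt, d.txt, f.txt} staged={e.txt, g.txt}
After op 28 (git reset g.txt): modified={a.txt, b.txt, c.txt, d.txt, f.txt, g.txt} staged={e.txt}
After op 29 (modify e.txt): modified={a.txt, b.txt, c.txt, d.txt, e.txt, f.txt, g.txt} staged={e.txt}
Final staged set: {e.txt} -> count=1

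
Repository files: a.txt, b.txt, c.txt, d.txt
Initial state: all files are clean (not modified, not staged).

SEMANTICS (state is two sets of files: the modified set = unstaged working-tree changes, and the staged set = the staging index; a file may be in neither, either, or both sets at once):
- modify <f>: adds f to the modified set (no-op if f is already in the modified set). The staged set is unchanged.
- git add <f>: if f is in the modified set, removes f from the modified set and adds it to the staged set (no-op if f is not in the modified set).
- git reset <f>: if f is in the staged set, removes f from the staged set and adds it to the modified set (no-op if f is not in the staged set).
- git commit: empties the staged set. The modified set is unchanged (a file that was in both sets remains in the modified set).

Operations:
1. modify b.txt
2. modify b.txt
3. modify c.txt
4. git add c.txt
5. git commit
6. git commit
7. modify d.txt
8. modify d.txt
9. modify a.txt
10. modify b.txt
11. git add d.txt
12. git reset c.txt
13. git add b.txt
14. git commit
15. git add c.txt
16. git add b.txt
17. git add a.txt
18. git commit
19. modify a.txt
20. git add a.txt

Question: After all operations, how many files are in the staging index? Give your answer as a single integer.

After op 1 (modify b.txt): modified={b.txt} staged={none}
After op 2 (modify b.txt): modified={b.txt} staged={none}
After op 3 (modify c.txt): modified={b.txt, c.txt} staged={none}
After op 4 (git add c.txt): modified={b.txt} staged={c.txt}
After op 5 (git commit): modified={b.txt} staged={none}
After op 6 (git commit): modified={b.txt} staged={none}
After op 7 (modify d.txt): modified={b.txt, d.txt} staged={none}
After op 8 (modify d.txt): modified={b.txt, d.txt} staged={none}
After op 9 (modify a.txt): modified={a.txt, b.txt, d.txt} staged={none}
After op 10 (modify b.txt): modified={a.txt, b.txt, d.txt} staged={none}
After op 11 (git add d.txt): modified={a.txt, b.txt} staged={d.txt}
After op 12 (git reset c.txt): modified={a.txt, b.txt} staged={d.txt}
After op 13 (git add b.txt): modified={a.txt} staged={b.txt, d.txt}
After op 14 (git commit): modified={a.txt} staged={none}
After op 15 (git add c.txt): modified={a.txt} staged={none}
After op 16 (git add b.txt): modified={a.txt} staged={none}
After op 17 (git add a.txt): modified={none} staged={a.txt}
After op 18 (git commit): modified={none} staged={none}
After op 19 (modify a.txt): modified={a.txt} staged={none}
After op 20 (git add a.txt): modified={none} staged={a.txt}
Final staged set: {a.txt} -> count=1

Answer: 1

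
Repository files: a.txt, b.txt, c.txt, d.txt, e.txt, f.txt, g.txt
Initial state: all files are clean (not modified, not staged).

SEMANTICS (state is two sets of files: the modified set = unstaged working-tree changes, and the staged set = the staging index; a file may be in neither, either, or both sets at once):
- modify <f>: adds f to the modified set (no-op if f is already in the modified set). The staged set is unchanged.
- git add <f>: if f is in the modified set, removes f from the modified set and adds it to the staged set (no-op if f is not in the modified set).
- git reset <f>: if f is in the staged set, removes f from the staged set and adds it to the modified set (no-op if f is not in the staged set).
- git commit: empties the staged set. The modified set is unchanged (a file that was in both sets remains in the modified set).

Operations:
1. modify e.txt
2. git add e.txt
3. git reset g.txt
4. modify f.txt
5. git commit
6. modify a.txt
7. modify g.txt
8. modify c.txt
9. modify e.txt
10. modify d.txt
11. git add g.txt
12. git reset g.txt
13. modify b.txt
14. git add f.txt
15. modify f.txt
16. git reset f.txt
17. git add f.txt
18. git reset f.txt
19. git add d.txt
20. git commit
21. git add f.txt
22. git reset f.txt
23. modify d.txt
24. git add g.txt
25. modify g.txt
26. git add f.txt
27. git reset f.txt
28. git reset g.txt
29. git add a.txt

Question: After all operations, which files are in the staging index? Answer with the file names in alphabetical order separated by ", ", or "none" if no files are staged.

After op 1 (modify e.txt): modified={e.txt} staged={none}
After op 2 (git add e.txt): modified={none} staged={e.txt}
After op 3 (git reset g.txt): modified={none} staged={e.txt}
After op 4 (modify f.txt): modified={f.txt} staged={e.txt}
After op 5 (git commit): modified={f.txt} staged={none}
After op 6 (modify a.txt): modified={a.txt, f.txt} staged={none}
After op 7 (modify g.txt): modified={a.txt, f.txt, g.txt} staged={none}
After op 8 (modify c.txt): modified={a.txt, c.txt, f.txt, g.txt} staged={none}
After op 9 (modify e.txt): modified={a.txt, c.txt, e.txt, f.txt, g.txt} staged={none}
After op 10 (modify d.txt): modified={a.txt, c.txt, d.txt, e.txt, f.txt, g.txt} staged={none}
After op 11 (git add g.txt): modified={a.txt, c.txt, d.txt, e.txt, f.txt} staged={g.txt}
After op 12 (git reset g.txt): modified={a.txt, c.txt, d.txt, e.txt, f.txt, g.txt} staged={none}
After op 13 (modify b.txt): modified={a.txt, b.txt, c.txt, d.txt, e.txt, f.txt, g.txt} staged={none}
After op 14 (git add f.txt): modified={a.txt, b.txt, c.txt, d.txt, e.txt, g.txt} staged={f.txt}
After op 15 (modify f.txt): modified={a.txt, b.txt, c.txt, d.txt, e.txt, f.txt, g.txt} staged={f.txt}
After op 16 (git reset f.txt): modified={a.txt, b.txt, c.txt, d.txt, e.txt, f.txt, g.txt} staged={none}
After op 17 (git add f.txt): modified={a.txt, b.txt, c.txt, d.txt, e.txt, g.txt} staged={f.txt}
After op 18 (git reset f.txt): modified={a.txt, b.txt, c.txt, d.txt, e.txt, f.txt, g.txt} staged={none}
After op 19 (git add d.txt): modified={a.txt, b.txt, c.txt, e.txt, f.txt, g.txt} staged={d.txt}
After op 20 (git commit): modified={a.txt, b.txt, c.txt, e.txt, f.txt, g.txt} staged={none}
After op 21 (git add f.txt): modified={a.txt, b.txt, c.txt, e.txt, g.txt} staged={f.txt}
After op 22 (git reset f.txt): modified={a.txt, b.txt, c.txt, e.txt, f.txt, g.txt} staged={none}
After op 23 (modify d.txt): modified={a.txt, b.txt, c.txt, d.txt, e.txt, f.txt, g.txt} staged={none}
After op 24 (git add g.txt): modified={a.txt, b.txt, c.txt, d.txt, e.txt, f.txt} staged={g.txt}
After op 25 (modify g.txt): modified={a.txt, b.txt, c.txt, d.txt, e.txt, f.txt, g.txt} staged={g.txt}
After op 26 (git add f.txt): modified={a.txt, b.txt, c.txt, d.txt, e.txt, g.txt} staged={f.txt, g.txt}
After op 27 (git reset f.txt): modified={a.txt, b.txt, c.txt, d.txt, e.txt, f.txt, g.txt} staged={g.txt}
After op 28 (git reset g.txt): modified={a.txt, b.txt, c.txt, d.txt, e.txt, f.txt, g.txt} staged={none}
After op 29 (git add a.txt): modified={b.txt, c.txt, d.txt, e.txt, f.txt, g.txt} staged={a.txt}

Answer: a.txt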